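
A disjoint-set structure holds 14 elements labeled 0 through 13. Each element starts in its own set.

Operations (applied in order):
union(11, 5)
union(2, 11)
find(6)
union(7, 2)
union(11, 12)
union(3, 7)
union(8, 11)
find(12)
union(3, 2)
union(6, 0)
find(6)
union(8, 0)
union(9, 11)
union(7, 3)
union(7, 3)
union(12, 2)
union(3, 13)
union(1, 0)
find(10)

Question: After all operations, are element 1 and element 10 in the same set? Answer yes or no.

Step 1: union(11, 5) -> merged; set of 11 now {5, 11}
Step 2: union(2, 11) -> merged; set of 2 now {2, 5, 11}
Step 3: find(6) -> no change; set of 6 is {6}
Step 4: union(7, 2) -> merged; set of 7 now {2, 5, 7, 11}
Step 5: union(11, 12) -> merged; set of 11 now {2, 5, 7, 11, 12}
Step 6: union(3, 7) -> merged; set of 3 now {2, 3, 5, 7, 11, 12}
Step 7: union(8, 11) -> merged; set of 8 now {2, 3, 5, 7, 8, 11, 12}
Step 8: find(12) -> no change; set of 12 is {2, 3, 5, 7, 8, 11, 12}
Step 9: union(3, 2) -> already same set; set of 3 now {2, 3, 5, 7, 8, 11, 12}
Step 10: union(6, 0) -> merged; set of 6 now {0, 6}
Step 11: find(6) -> no change; set of 6 is {0, 6}
Step 12: union(8, 0) -> merged; set of 8 now {0, 2, 3, 5, 6, 7, 8, 11, 12}
Step 13: union(9, 11) -> merged; set of 9 now {0, 2, 3, 5, 6, 7, 8, 9, 11, 12}
Step 14: union(7, 3) -> already same set; set of 7 now {0, 2, 3, 5, 6, 7, 8, 9, 11, 12}
Step 15: union(7, 3) -> already same set; set of 7 now {0, 2, 3, 5, 6, 7, 8, 9, 11, 12}
Step 16: union(12, 2) -> already same set; set of 12 now {0, 2, 3, 5, 6, 7, 8, 9, 11, 12}
Step 17: union(3, 13) -> merged; set of 3 now {0, 2, 3, 5, 6, 7, 8, 9, 11, 12, 13}
Step 18: union(1, 0) -> merged; set of 1 now {0, 1, 2, 3, 5, 6, 7, 8, 9, 11, 12, 13}
Step 19: find(10) -> no change; set of 10 is {10}
Set of 1: {0, 1, 2, 3, 5, 6, 7, 8, 9, 11, 12, 13}; 10 is not a member.

Answer: no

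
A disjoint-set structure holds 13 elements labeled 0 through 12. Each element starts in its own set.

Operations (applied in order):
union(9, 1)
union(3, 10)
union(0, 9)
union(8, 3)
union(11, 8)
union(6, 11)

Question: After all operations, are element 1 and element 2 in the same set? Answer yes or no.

Answer: no

Derivation:
Step 1: union(9, 1) -> merged; set of 9 now {1, 9}
Step 2: union(3, 10) -> merged; set of 3 now {3, 10}
Step 3: union(0, 9) -> merged; set of 0 now {0, 1, 9}
Step 4: union(8, 3) -> merged; set of 8 now {3, 8, 10}
Step 5: union(11, 8) -> merged; set of 11 now {3, 8, 10, 11}
Step 6: union(6, 11) -> merged; set of 6 now {3, 6, 8, 10, 11}
Set of 1: {0, 1, 9}; 2 is not a member.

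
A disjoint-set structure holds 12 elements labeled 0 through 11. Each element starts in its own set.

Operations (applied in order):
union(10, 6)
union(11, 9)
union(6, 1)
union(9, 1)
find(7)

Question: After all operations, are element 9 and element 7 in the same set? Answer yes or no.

Answer: no

Derivation:
Step 1: union(10, 6) -> merged; set of 10 now {6, 10}
Step 2: union(11, 9) -> merged; set of 11 now {9, 11}
Step 3: union(6, 1) -> merged; set of 6 now {1, 6, 10}
Step 4: union(9, 1) -> merged; set of 9 now {1, 6, 9, 10, 11}
Step 5: find(7) -> no change; set of 7 is {7}
Set of 9: {1, 6, 9, 10, 11}; 7 is not a member.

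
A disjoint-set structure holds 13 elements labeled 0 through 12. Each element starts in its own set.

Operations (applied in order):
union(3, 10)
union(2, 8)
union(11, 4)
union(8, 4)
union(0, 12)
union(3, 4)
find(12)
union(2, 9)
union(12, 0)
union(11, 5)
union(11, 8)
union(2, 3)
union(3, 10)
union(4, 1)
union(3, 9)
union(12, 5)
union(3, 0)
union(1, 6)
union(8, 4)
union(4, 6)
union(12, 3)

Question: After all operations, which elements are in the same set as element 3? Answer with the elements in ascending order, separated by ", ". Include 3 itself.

Step 1: union(3, 10) -> merged; set of 3 now {3, 10}
Step 2: union(2, 8) -> merged; set of 2 now {2, 8}
Step 3: union(11, 4) -> merged; set of 11 now {4, 11}
Step 4: union(8, 4) -> merged; set of 8 now {2, 4, 8, 11}
Step 5: union(0, 12) -> merged; set of 0 now {0, 12}
Step 6: union(3, 4) -> merged; set of 3 now {2, 3, 4, 8, 10, 11}
Step 7: find(12) -> no change; set of 12 is {0, 12}
Step 8: union(2, 9) -> merged; set of 2 now {2, 3, 4, 8, 9, 10, 11}
Step 9: union(12, 0) -> already same set; set of 12 now {0, 12}
Step 10: union(11, 5) -> merged; set of 11 now {2, 3, 4, 5, 8, 9, 10, 11}
Step 11: union(11, 8) -> already same set; set of 11 now {2, 3, 4, 5, 8, 9, 10, 11}
Step 12: union(2, 3) -> already same set; set of 2 now {2, 3, 4, 5, 8, 9, 10, 11}
Step 13: union(3, 10) -> already same set; set of 3 now {2, 3, 4, 5, 8, 9, 10, 11}
Step 14: union(4, 1) -> merged; set of 4 now {1, 2, 3, 4, 5, 8, 9, 10, 11}
Step 15: union(3, 9) -> already same set; set of 3 now {1, 2, 3, 4, 5, 8, 9, 10, 11}
Step 16: union(12, 5) -> merged; set of 12 now {0, 1, 2, 3, 4, 5, 8, 9, 10, 11, 12}
Step 17: union(3, 0) -> already same set; set of 3 now {0, 1, 2, 3, 4, 5, 8, 9, 10, 11, 12}
Step 18: union(1, 6) -> merged; set of 1 now {0, 1, 2, 3, 4, 5, 6, 8, 9, 10, 11, 12}
Step 19: union(8, 4) -> already same set; set of 8 now {0, 1, 2, 3, 4, 5, 6, 8, 9, 10, 11, 12}
Step 20: union(4, 6) -> already same set; set of 4 now {0, 1, 2, 3, 4, 5, 6, 8, 9, 10, 11, 12}
Step 21: union(12, 3) -> already same set; set of 12 now {0, 1, 2, 3, 4, 5, 6, 8, 9, 10, 11, 12}
Component of 3: {0, 1, 2, 3, 4, 5, 6, 8, 9, 10, 11, 12}

Answer: 0, 1, 2, 3, 4, 5, 6, 8, 9, 10, 11, 12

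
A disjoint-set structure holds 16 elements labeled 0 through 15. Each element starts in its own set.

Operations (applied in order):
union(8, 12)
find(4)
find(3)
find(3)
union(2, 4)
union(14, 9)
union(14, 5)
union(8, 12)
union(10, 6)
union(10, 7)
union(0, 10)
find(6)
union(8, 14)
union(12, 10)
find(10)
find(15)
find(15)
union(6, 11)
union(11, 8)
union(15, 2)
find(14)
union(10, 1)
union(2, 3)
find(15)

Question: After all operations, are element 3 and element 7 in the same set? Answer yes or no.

Step 1: union(8, 12) -> merged; set of 8 now {8, 12}
Step 2: find(4) -> no change; set of 4 is {4}
Step 3: find(3) -> no change; set of 3 is {3}
Step 4: find(3) -> no change; set of 3 is {3}
Step 5: union(2, 4) -> merged; set of 2 now {2, 4}
Step 6: union(14, 9) -> merged; set of 14 now {9, 14}
Step 7: union(14, 5) -> merged; set of 14 now {5, 9, 14}
Step 8: union(8, 12) -> already same set; set of 8 now {8, 12}
Step 9: union(10, 6) -> merged; set of 10 now {6, 10}
Step 10: union(10, 7) -> merged; set of 10 now {6, 7, 10}
Step 11: union(0, 10) -> merged; set of 0 now {0, 6, 7, 10}
Step 12: find(6) -> no change; set of 6 is {0, 6, 7, 10}
Step 13: union(8, 14) -> merged; set of 8 now {5, 8, 9, 12, 14}
Step 14: union(12, 10) -> merged; set of 12 now {0, 5, 6, 7, 8, 9, 10, 12, 14}
Step 15: find(10) -> no change; set of 10 is {0, 5, 6, 7, 8, 9, 10, 12, 14}
Step 16: find(15) -> no change; set of 15 is {15}
Step 17: find(15) -> no change; set of 15 is {15}
Step 18: union(6, 11) -> merged; set of 6 now {0, 5, 6, 7, 8, 9, 10, 11, 12, 14}
Step 19: union(11, 8) -> already same set; set of 11 now {0, 5, 6, 7, 8, 9, 10, 11, 12, 14}
Step 20: union(15, 2) -> merged; set of 15 now {2, 4, 15}
Step 21: find(14) -> no change; set of 14 is {0, 5, 6, 7, 8, 9, 10, 11, 12, 14}
Step 22: union(10, 1) -> merged; set of 10 now {0, 1, 5, 6, 7, 8, 9, 10, 11, 12, 14}
Step 23: union(2, 3) -> merged; set of 2 now {2, 3, 4, 15}
Step 24: find(15) -> no change; set of 15 is {2, 3, 4, 15}
Set of 3: {2, 3, 4, 15}; 7 is not a member.

Answer: no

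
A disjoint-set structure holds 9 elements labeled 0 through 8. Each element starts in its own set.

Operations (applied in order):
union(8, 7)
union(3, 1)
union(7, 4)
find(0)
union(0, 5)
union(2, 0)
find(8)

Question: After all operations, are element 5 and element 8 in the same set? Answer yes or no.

Step 1: union(8, 7) -> merged; set of 8 now {7, 8}
Step 2: union(3, 1) -> merged; set of 3 now {1, 3}
Step 3: union(7, 4) -> merged; set of 7 now {4, 7, 8}
Step 4: find(0) -> no change; set of 0 is {0}
Step 5: union(0, 5) -> merged; set of 0 now {0, 5}
Step 6: union(2, 0) -> merged; set of 2 now {0, 2, 5}
Step 7: find(8) -> no change; set of 8 is {4, 7, 8}
Set of 5: {0, 2, 5}; 8 is not a member.

Answer: no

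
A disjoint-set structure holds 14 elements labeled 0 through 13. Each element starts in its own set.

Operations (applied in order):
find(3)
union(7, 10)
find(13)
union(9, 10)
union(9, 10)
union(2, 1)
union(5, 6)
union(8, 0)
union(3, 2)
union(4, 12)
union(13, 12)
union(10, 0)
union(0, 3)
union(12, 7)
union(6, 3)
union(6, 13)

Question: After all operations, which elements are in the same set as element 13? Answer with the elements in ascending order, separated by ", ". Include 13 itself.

Step 1: find(3) -> no change; set of 3 is {3}
Step 2: union(7, 10) -> merged; set of 7 now {7, 10}
Step 3: find(13) -> no change; set of 13 is {13}
Step 4: union(9, 10) -> merged; set of 9 now {7, 9, 10}
Step 5: union(9, 10) -> already same set; set of 9 now {7, 9, 10}
Step 6: union(2, 1) -> merged; set of 2 now {1, 2}
Step 7: union(5, 6) -> merged; set of 5 now {5, 6}
Step 8: union(8, 0) -> merged; set of 8 now {0, 8}
Step 9: union(3, 2) -> merged; set of 3 now {1, 2, 3}
Step 10: union(4, 12) -> merged; set of 4 now {4, 12}
Step 11: union(13, 12) -> merged; set of 13 now {4, 12, 13}
Step 12: union(10, 0) -> merged; set of 10 now {0, 7, 8, 9, 10}
Step 13: union(0, 3) -> merged; set of 0 now {0, 1, 2, 3, 7, 8, 9, 10}
Step 14: union(12, 7) -> merged; set of 12 now {0, 1, 2, 3, 4, 7, 8, 9, 10, 12, 13}
Step 15: union(6, 3) -> merged; set of 6 now {0, 1, 2, 3, 4, 5, 6, 7, 8, 9, 10, 12, 13}
Step 16: union(6, 13) -> already same set; set of 6 now {0, 1, 2, 3, 4, 5, 6, 7, 8, 9, 10, 12, 13}
Component of 13: {0, 1, 2, 3, 4, 5, 6, 7, 8, 9, 10, 12, 13}

Answer: 0, 1, 2, 3, 4, 5, 6, 7, 8, 9, 10, 12, 13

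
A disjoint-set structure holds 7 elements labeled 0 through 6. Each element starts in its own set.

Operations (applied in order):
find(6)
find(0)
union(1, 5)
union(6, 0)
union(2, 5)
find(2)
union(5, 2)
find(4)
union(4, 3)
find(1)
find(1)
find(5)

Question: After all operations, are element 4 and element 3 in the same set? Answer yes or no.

Step 1: find(6) -> no change; set of 6 is {6}
Step 2: find(0) -> no change; set of 0 is {0}
Step 3: union(1, 5) -> merged; set of 1 now {1, 5}
Step 4: union(6, 0) -> merged; set of 6 now {0, 6}
Step 5: union(2, 5) -> merged; set of 2 now {1, 2, 5}
Step 6: find(2) -> no change; set of 2 is {1, 2, 5}
Step 7: union(5, 2) -> already same set; set of 5 now {1, 2, 5}
Step 8: find(4) -> no change; set of 4 is {4}
Step 9: union(4, 3) -> merged; set of 4 now {3, 4}
Step 10: find(1) -> no change; set of 1 is {1, 2, 5}
Step 11: find(1) -> no change; set of 1 is {1, 2, 5}
Step 12: find(5) -> no change; set of 5 is {1, 2, 5}
Set of 4: {3, 4}; 3 is a member.

Answer: yes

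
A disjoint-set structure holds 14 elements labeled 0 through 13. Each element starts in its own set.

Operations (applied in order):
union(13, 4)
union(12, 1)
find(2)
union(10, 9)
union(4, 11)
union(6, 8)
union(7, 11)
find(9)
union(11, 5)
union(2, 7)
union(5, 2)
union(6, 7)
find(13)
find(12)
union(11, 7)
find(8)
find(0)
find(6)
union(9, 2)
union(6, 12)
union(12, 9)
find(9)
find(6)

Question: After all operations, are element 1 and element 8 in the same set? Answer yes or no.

Answer: yes

Derivation:
Step 1: union(13, 4) -> merged; set of 13 now {4, 13}
Step 2: union(12, 1) -> merged; set of 12 now {1, 12}
Step 3: find(2) -> no change; set of 2 is {2}
Step 4: union(10, 9) -> merged; set of 10 now {9, 10}
Step 5: union(4, 11) -> merged; set of 4 now {4, 11, 13}
Step 6: union(6, 8) -> merged; set of 6 now {6, 8}
Step 7: union(7, 11) -> merged; set of 7 now {4, 7, 11, 13}
Step 8: find(9) -> no change; set of 9 is {9, 10}
Step 9: union(11, 5) -> merged; set of 11 now {4, 5, 7, 11, 13}
Step 10: union(2, 7) -> merged; set of 2 now {2, 4, 5, 7, 11, 13}
Step 11: union(5, 2) -> already same set; set of 5 now {2, 4, 5, 7, 11, 13}
Step 12: union(6, 7) -> merged; set of 6 now {2, 4, 5, 6, 7, 8, 11, 13}
Step 13: find(13) -> no change; set of 13 is {2, 4, 5, 6, 7, 8, 11, 13}
Step 14: find(12) -> no change; set of 12 is {1, 12}
Step 15: union(11, 7) -> already same set; set of 11 now {2, 4, 5, 6, 7, 8, 11, 13}
Step 16: find(8) -> no change; set of 8 is {2, 4, 5, 6, 7, 8, 11, 13}
Step 17: find(0) -> no change; set of 0 is {0}
Step 18: find(6) -> no change; set of 6 is {2, 4, 5, 6, 7, 8, 11, 13}
Step 19: union(9, 2) -> merged; set of 9 now {2, 4, 5, 6, 7, 8, 9, 10, 11, 13}
Step 20: union(6, 12) -> merged; set of 6 now {1, 2, 4, 5, 6, 7, 8, 9, 10, 11, 12, 13}
Step 21: union(12, 9) -> already same set; set of 12 now {1, 2, 4, 5, 6, 7, 8, 9, 10, 11, 12, 13}
Step 22: find(9) -> no change; set of 9 is {1, 2, 4, 5, 6, 7, 8, 9, 10, 11, 12, 13}
Step 23: find(6) -> no change; set of 6 is {1, 2, 4, 5, 6, 7, 8, 9, 10, 11, 12, 13}
Set of 1: {1, 2, 4, 5, 6, 7, 8, 9, 10, 11, 12, 13}; 8 is a member.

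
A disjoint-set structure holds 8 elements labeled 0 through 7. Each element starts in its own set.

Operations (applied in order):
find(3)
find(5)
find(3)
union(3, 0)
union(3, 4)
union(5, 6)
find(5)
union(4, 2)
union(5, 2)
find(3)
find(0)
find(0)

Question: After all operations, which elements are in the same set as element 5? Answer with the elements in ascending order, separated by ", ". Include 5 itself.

Step 1: find(3) -> no change; set of 3 is {3}
Step 2: find(5) -> no change; set of 5 is {5}
Step 3: find(3) -> no change; set of 3 is {3}
Step 4: union(3, 0) -> merged; set of 3 now {0, 3}
Step 5: union(3, 4) -> merged; set of 3 now {0, 3, 4}
Step 6: union(5, 6) -> merged; set of 5 now {5, 6}
Step 7: find(5) -> no change; set of 5 is {5, 6}
Step 8: union(4, 2) -> merged; set of 4 now {0, 2, 3, 4}
Step 9: union(5, 2) -> merged; set of 5 now {0, 2, 3, 4, 5, 6}
Step 10: find(3) -> no change; set of 3 is {0, 2, 3, 4, 5, 6}
Step 11: find(0) -> no change; set of 0 is {0, 2, 3, 4, 5, 6}
Step 12: find(0) -> no change; set of 0 is {0, 2, 3, 4, 5, 6}
Component of 5: {0, 2, 3, 4, 5, 6}

Answer: 0, 2, 3, 4, 5, 6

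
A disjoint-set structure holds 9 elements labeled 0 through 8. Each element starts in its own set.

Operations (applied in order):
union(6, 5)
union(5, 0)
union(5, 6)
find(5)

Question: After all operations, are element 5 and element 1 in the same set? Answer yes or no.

Answer: no

Derivation:
Step 1: union(6, 5) -> merged; set of 6 now {5, 6}
Step 2: union(5, 0) -> merged; set of 5 now {0, 5, 6}
Step 3: union(5, 6) -> already same set; set of 5 now {0, 5, 6}
Step 4: find(5) -> no change; set of 5 is {0, 5, 6}
Set of 5: {0, 5, 6}; 1 is not a member.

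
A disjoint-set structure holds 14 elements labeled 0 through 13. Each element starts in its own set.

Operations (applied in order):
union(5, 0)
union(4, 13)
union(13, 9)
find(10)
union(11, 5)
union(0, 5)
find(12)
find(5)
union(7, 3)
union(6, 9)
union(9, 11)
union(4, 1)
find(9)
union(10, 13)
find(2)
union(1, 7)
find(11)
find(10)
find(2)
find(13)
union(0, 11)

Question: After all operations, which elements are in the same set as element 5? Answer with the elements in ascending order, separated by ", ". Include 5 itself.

Answer: 0, 1, 3, 4, 5, 6, 7, 9, 10, 11, 13

Derivation:
Step 1: union(5, 0) -> merged; set of 5 now {0, 5}
Step 2: union(4, 13) -> merged; set of 4 now {4, 13}
Step 3: union(13, 9) -> merged; set of 13 now {4, 9, 13}
Step 4: find(10) -> no change; set of 10 is {10}
Step 5: union(11, 5) -> merged; set of 11 now {0, 5, 11}
Step 6: union(0, 5) -> already same set; set of 0 now {0, 5, 11}
Step 7: find(12) -> no change; set of 12 is {12}
Step 8: find(5) -> no change; set of 5 is {0, 5, 11}
Step 9: union(7, 3) -> merged; set of 7 now {3, 7}
Step 10: union(6, 9) -> merged; set of 6 now {4, 6, 9, 13}
Step 11: union(9, 11) -> merged; set of 9 now {0, 4, 5, 6, 9, 11, 13}
Step 12: union(4, 1) -> merged; set of 4 now {0, 1, 4, 5, 6, 9, 11, 13}
Step 13: find(9) -> no change; set of 9 is {0, 1, 4, 5, 6, 9, 11, 13}
Step 14: union(10, 13) -> merged; set of 10 now {0, 1, 4, 5, 6, 9, 10, 11, 13}
Step 15: find(2) -> no change; set of 2 is {2}
Step 16: union(1, 7) -> merged; set of 1 now {0, 1, 3, 4, 5, 6, 7, 9, 10, 11, 13}
Step 17: find(11) -> no change; set of 11 is {0, 1, 3, 4, 5, 6, 7, 9, 10, 11, 13}
Step 18: find(10) -> no change; set of 10 is {0, 1, 3, 4, 5, 6, 7, 9, 10, 11, 13}
Step 19: find(2) -> no change; set of 2 is {2}
Step 20: find(13) -> no change; set of 13 is {0, 1, 3, 4, 5, 6, 7, 9, 10, 11, 13}
Step 21: union(0, 11) -> already same set; set of 0 now {0, 1, 3, 4, 5, 6, 7, 9, 10, 11, 13}
Component of 5: {0, 1, 3, 4, 5, 6, 7, 9, 10, 11, 13}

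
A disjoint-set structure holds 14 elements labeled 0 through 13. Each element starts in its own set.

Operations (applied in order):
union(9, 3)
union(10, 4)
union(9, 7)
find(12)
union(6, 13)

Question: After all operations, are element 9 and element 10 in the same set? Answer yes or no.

Answer: no

Derivation:
Step 1: union(9, 3) -> merged; set of 9 now {3, 9}
Step 2: union(10, 4) -> merged; set of 10 now {4, 10}
Step 3: union(9, 7) -> merged; set of 9 now {3, 7, 9}
Step 4: find(12) -> no change; set of 12 is {12}
Step 5: union(6, 13) -> merged; set of 6 now {6, 13}
Set of 9: {3, 7, 9}; 10 is not a member.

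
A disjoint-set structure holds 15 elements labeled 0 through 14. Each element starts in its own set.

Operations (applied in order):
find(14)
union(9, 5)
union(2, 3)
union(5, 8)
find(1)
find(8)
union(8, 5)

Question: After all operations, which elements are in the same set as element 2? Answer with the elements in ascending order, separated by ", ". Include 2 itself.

Step 1: find(14) -> no change; set of 14 is {14}
Step 2: union(9, 5) -> merged; set of 9 now {5, 9}
Step 3: union(2, 3) -> merged; set of 2 now {2, 3}
Step 4: union(5, 8) -> merged; set of 5 now {5, 8, 9}
Step 5: find(1) -> no change; set of 1 is {1}
Step 6: find(8) -> no change; set of 8 is {5, 8, 9}
Step 7: union(8, 5) -> already same set; set of 8 now {5, 8, 9}
Component of 2: {2, 3}

Answer: 2, 3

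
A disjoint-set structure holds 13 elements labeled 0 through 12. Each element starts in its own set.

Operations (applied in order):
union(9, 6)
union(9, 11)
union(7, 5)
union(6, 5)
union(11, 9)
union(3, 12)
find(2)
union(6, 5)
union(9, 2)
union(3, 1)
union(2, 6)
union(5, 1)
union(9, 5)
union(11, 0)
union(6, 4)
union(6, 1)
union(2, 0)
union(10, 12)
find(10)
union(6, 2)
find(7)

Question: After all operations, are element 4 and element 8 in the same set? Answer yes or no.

Step 1: union(9, 6) -> merged; set of 9 now {6, 9}
Step 2: union(9, 11) -> merged; set of 9 now {6, 9, 11}
Step 3: union(7, 5) -> merged; set of 7 now {5, 7}
Step 4: union(6, 5) -> merged; set of 6 now {5, 6, 7, 9, 11}
Step 5: union(11, 9) -> already same set; set of 11 now {5, 6, 7, 9, 11}
Step 6: union(3, 12) -> merged; set of 3 now {3, 12}
Step 7: find(2) -> no change; set of 2 is {2}
Step 8: union(6, 5) -> already same set; set of 6 now {5, 6, 7, 9, 11}
Step 9: union(9, 2) -> merged; set of 9 now {2, 5, 6, 7, 9, 11}
Step 10: union(3, 1) -> merged; set of 3 now {1, 3, 12}
Step 11: union(2, 6) -> already same set; set of 2 now {2, 5, 6, 7, 9, 11}
Step 12: union(5, 1) -> merged; set of 5 now {1, 2, 3, 5, 6, 7, 9, 11, 12}
Step 13: union(9, 5) -> already same set; set of 9 now {1, 2, 3, 5, 6, 7, 9, 11, 12}
Step 14: union(11, 0) -> merged; set of 11 now {0, 1, 2, 3, 5, 6, 7, 9, 11, 12}
Step 15: union(6, 4) -> merged; set of 6 now {0, 1, 2, 3, 4, 5, 6, 7, 9, 11, 12}
Step 16: union(6, 1) -> already same set; set of 6 now {0, 1, 2, 3, 4, 5, 6, 7, 9, 11, 12}
Step 17: union(2, 0) -> already same set; set of 2 now {0, 1, 2, 3, 4, 5, 6, 7, 9, 11, 12}
Step 18: union(10, 12) -> merged; set of 10 now {0, 1, 2, 3, 4, 5, 6, 7, 9, 10, 11, 12}
Step 19: find(10) -> no change; set of 10 is {0, 1, 2, 3, 4, 5, 6, 7, 9, 10, 11, 12}
Step 20: union(6, 2) -> already same set; set of 6 now {0, 1, 2, 3, 4, 5, 6, 7, 9, 10, 11, 12}
Step 21: find(7) -> no change; set of 7 is {0, 1, 2, 3, 4, 5, 6, 7, 9, 10, 11, 12}
Set of 4: {0, 1, 2, 3, 4, 5, 6, 7, 9, 10, 11, 12}; 8 is not a member.

Answer: no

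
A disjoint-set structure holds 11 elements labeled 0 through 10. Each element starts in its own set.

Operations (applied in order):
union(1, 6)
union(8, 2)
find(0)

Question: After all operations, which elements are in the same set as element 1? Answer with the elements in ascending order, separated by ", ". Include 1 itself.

Answer: 1, 6

Derivation:
Step 1: union(1, 6) -> merged; set of 1 now {1, 6}
Step 2: union(8, 2) -> merged; set of 8 now {2, 8}
Step 3: find(0) -> no change; set of 0 is {0}
Component of 1: {1, 6}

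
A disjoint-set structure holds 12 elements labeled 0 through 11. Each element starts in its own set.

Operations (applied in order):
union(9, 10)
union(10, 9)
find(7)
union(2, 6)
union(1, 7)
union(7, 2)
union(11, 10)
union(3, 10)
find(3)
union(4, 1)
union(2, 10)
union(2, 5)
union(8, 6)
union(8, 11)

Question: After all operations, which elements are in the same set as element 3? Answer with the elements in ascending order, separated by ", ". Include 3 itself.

Answer: 1, 2, 3, 4, 5, 6, 7, 8, 9, 10, 11

Derivation:
Step 1: union(9, 10) -> merged; set of 9 now {9, 10}
Step 2: union(10, 9) -> already same set; set of 10 now {9, 10}
Step 3: find(7) -> no change; set of 7 is {7}
Step 4: union(2, 6) -> merged; set of 2 now {2, 6}
Step 5: union(1, 7) -> merged; set of 1 now {1, 7}
Step 6: union(7, 2) -> merged; set of 7 now {1, 2, 6, 7}
Step 7: union(11, 10) -> merged; set of 11 now {9, 10, 11}
Step 8: union(3, 10) -> merged; set of 3 now {3, 9, 10, 11}
Step 9: find(3) -> no change; set of 3 is {3, 9, 10, 11}
Step 10: union(4, 1) -> merged; set of 4 now {1, 2, 4, 6, 7}
Step 11: union(2, 10) -> merged; set of 2 now {1, 2, 3, 4, 6, 7, 9, 10, 11}
Step 12: union(2, 5) -> merged; set of 2 now {1, 2, 3, 4, 5, 6, 7, 9, 10, 11}
Step 13: union(8, 6) -> merged; set of 8 now {1, 2, 3, 4, 5, 6, 7, 8, 9, 10, 11}
Step 14: union(8, 11) -> already same set; set of 8 now {1, 2, 3, 4, 5, 6, 7, 8, 9, 10, 11}
Component of 3: {1, 2, 3, 4, 5, 6, 7, 8, 9, 10, 11}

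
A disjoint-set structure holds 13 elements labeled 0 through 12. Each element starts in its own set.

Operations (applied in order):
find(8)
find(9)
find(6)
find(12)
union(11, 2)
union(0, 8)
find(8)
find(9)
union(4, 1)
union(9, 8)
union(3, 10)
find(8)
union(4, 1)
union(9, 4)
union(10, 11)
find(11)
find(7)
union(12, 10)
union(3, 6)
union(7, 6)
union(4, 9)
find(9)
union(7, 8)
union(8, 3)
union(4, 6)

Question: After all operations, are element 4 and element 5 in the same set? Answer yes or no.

Answer: no

Derivation:
Step 1: find(8) -> no change; set of 8 is {8}
Step 2: find(9) -> no change; set of 9 is {9}
Step 3: find(6) -> no change; set of 6 is {6}
Step 4: find(12) -> no change; set of 12 is {12}
Step 5: union(11, 2) -> merged; set of 11 now {2, 11}
Step 6: union(0, 8) -> merged; set of 0 now {0, 8}
Step 7: find(8) -> no change; set of 8 is {0, 8}
Step 8: find(9) -> no change; set of 9 is {9}
Step 9: union(4, 1) -> merged; set of 4 now {1, 4}
Step 10: union(9, 8) -> merged; set of 9 now {0, 8, 9}
Step 11: union(3, 10) -> merged; set of 3 now {3, 10}
Step 12: find(8) -> no change; set of 8 is {0, 8, 9}
Step 13: union(4, 1) -> already same set; set of 4 now {1, 4}
Step 14: union(9, 4) -> merged; set of 9 now {0, 1, 4, 8, 9}
Step 15: union(10, 11) -> merged; set of 10 now {2, 3, 10, 11}
Step 16: find(11) -> no change; set of 11 is {2, 3, 10, 11}
Step 17: find(7) -> no change; set of 7 is {7}
Step 18: union(12, 10) -> merged; set of 12 now {2, 3, 10, 11, 12}
Step 19: union(3, 6) -> merged; set of 3 now {2, 3, 6, 10, 11, 12}
Step 20: union(7, 6) -> merged; set of 7 now {2, 3, 6, 7, 10, 11, 12}
Step 21: union(4, 9) -> already same set; set of 4 now {0, 1, 4, 8, 9}
Step 22: find(9) -> no change; set of 9 is {0, 1, 4, 8, 9}
Step 23: union(7, 8) -> merged; set of 7 now {0, 1, 2, 3, 4, 6, 7, 8, 9, 10, 11, 12}
Step 24: union(8, 3) -> already same set; set of 8 now {0, 1, 2, 3, 4, 6, 7, 8, 9, 10, 11, 12}
Step 25: union(4, 6) -> already same set; set of 4 now {0, 1, 2, 3, 4, 6, 7, 8, 9, 10, 11, 12}
Set of 4: {0, 1, 2, 3, 4, 6, 7, 8, 9, 10, 11, 12}; 5 is not a member.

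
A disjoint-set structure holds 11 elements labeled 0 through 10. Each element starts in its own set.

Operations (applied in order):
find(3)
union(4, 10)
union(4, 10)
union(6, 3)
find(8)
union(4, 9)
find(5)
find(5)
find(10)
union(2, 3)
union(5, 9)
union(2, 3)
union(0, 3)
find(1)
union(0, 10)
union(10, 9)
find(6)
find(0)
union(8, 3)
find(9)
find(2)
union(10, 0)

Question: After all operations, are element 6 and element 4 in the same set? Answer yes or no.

Step 1: find(3) -> no change; set of 3 is {3}
Step 2: union(4, 10) -> merged; set of 4 now {4, 10}
Step 3: union(4, 10) -> already same set; set of 4 now {4, 10}
Step 4: union(6, 3) -> merged; set of 6 now {3, 6}
Step 5: find(8) -> no change; set of 8 is {8}
Step 6: union(4, 9) -> merged; set of 4 now {4, 9, 10}
Step 7: find(5) -> no change; set of 5 is {5}
Step 8: find(5) -> no change; set of 5 is {5}
Step 9: find(10) -> no change; set of 10 is {4, 9, 10}
Step 10: union(2, 3) -> merged; set of 2 now {2, 3, 6}
Step 11: union(5, 9) -> merged; set of 5 now {4, 5, 9, 10}
Step 12: union(2, 3) -> already same set; set of 2 now {2, 3, 6}
Step 13: union(0, 3) -> merged; set of 0 now {0, 2, 3, 6}
Step 14: find(1) -> no change; set of 1 is {1}
Step 15: union(0, 10) -> merged; set of 0 now {0, 2, 3, 4, 5, 6, 9, 10}
Step 16: union(10, 9) -> already same set; set of 10 now {0, 2, 3, 4, 5, 6, 9, 10}
Step 17: find(6) -> no change; set of 6 is {0, 2, 3, 4, 5, 6, 9, 10}
Step 18: find(0) -> no change; set of 0 is {0, 2, 3, 4, 5, 6, 9, 10}
Step 19: union(8, 3) -> merged; set of 8 now {0, 2, 3, 4, 5, 6, 8, 9, 10}
Step 20: find(9) -> no change; set of 9 is {0, 2, 3, 4, 5, 6, 8, 9, 10}
Step 21: find(2) -> no change; set of 2 is {0, 2, 3, 4, 5, 6, 8, 9, 10}
Step 22: union(10, 0) -> already same set; set of 10 now {0, 2, 3, 4, 5, 6, 8, 9, 10}
Set of 6: {0, 2, 3, 4, 5, 6, 8, 9, 10}; 4 is a member.

Answer: yes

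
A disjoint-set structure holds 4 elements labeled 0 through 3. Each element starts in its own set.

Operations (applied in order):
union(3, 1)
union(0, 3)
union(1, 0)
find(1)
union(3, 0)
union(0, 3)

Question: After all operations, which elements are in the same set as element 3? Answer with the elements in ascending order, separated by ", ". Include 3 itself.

Answer: 0, 1, 3

Derivation:
Step 1: union(3, 1) -> merged; set of 3 now {1, 3}
Step 2: union(0, 3) -> merged; set of 0 now {0, 1, 3}
Step 3: union(1, 0) -> already same set; set of 1 now {0, 1, 3}
Step 4: find(1) -> no change; set of 1 is {0, 1, 3}
Step 5: union(3, 0) -> already same set; set of 3 now {0, 1, 3}
Step 6: union(0, 3) -> already same set; set of 0 now {0, 1, 3}
Component of 3: {0, 1, 3}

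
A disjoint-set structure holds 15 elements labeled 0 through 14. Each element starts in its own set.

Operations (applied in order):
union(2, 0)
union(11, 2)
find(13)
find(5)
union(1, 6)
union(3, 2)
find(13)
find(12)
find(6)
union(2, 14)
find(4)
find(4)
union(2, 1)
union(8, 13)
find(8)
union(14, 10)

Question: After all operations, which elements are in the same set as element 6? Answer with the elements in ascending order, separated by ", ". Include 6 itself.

Step 1: union(2, 0) -> merged; set of 2 now {0, 2}
Step 2: union(11, 2) -> merged; set of 11 now {0, 2, 11}
Step 3: find(13) -> no change; set of 13 is {13}
Step 4: find(5) -> no change; set of 5 is {5}
Step 5: union(1, 6) -> merged; set of 1 now {1, 6}
Step 6: union(3, 2) -> merged; set of 3 now {0, 2, 3, 11}
Step 7: find(13) -> no change; set of 13 is {13}
Step 8: find(12) -> no change; set of 12 is {12}
Step 9: find(6) -> no change; set of 6 is {1, 6}
Step 10: union(2, 14) -> merged; set of 2 now {0, 2, 3, 11, 14}
Step 11: find(4) -> no change; set of 4 is {4}
Step 12: find(4) -> no change; set of 4 is {4}
Step 13: union(2, 1) -> merged; set of 2 now {0, 1, 2, 3, 6, 11, 14}
Step 14: union(8, 13) -> merged; set of 8 now {8, 13}
Step 15: find(8) -> no change; set of 8 is {8, 13}
Step 16: union(14, 10) -> merged; set of 14 now {0, 1, 2, 3, 6, 10, 11, 14}
Component of 6: {0, 1, 2, 3, 6, 10, 11, 14}

Answer: 0, 1, 2, 3, 6, 10, 11, 14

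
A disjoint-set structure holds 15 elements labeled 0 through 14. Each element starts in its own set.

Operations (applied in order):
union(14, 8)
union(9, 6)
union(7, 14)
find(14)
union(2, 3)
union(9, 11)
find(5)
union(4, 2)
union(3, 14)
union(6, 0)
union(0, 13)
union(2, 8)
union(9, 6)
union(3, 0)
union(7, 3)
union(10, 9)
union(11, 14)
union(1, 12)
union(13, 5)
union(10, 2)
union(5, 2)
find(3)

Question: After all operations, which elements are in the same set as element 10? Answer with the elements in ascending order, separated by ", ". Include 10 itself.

Answer: 0, 2, 3, 4, 5, 6, 7, 8, 9, 10, 11, 13, 14

Derivation:
Step 1: union(14, 8) -> merged; set of 14 now {8, 14}
Step 2: union(9, 6) -> merged; set of 9 now {6, 9}
Step 3: union(7, 14) -> merged; set of 7 now {7, 8, 14}
Step 4: find(14) -> no change; set of 14 is {7, 8, 14}
Step 5: union(2, 3) -> merged; set of 2 now {2, 3}
Step 6: union(9, 11) -> merged; set of 9 now {6, 9, 11}
Step 7: find(5) -> no change; set of 5 is {5}
Step 8: union(4, 2) -> merged; set of 4 now {2, 3, 4}
Step 9: union(3, 14) -> merged; set of 3 now {2, 3, 4, 7, 8, 14}
Step 10: union(6, 0) -> merged; set of 6 now {0, 6, 9, 11}
Step 11: union(0, 13) -> merged; set of 0 now {0, 6, 9, 11, 13}
Step 12: union(2, 8) -> already same set; set of 2 now {2, 3, 4, 7, 8, 14}
Step 13: union(9, 6) -> already same set; set of 9 now {0, 6, 9, 11, 13}
Step 14: union(3, 0) -> merged; set of 3 now {0, 2, 3, 4, 6, 7, 8, 9, 11, 13, 14}
Step 15: union(7, 3) -> already same set; set of 7 now {0, 2, 3, 4, 6, 7, 8, 9, 11, 13, 14}
Step 16: union(10, 9) -> merged; set of 10 now {0, 2, 3, 4, 6, 7, 8, 9, 10, 11, 13, 14}
Step 17: union(11, 14) -> already same set; set of 11 now {0, 2, 3, 4, 6, 7, 8, 9, 10, 11, 13, 14}
Step 18: union(1, 12) -> merged; set of 1 now {1, 12}
Step 19: union(13, 5) -> merged; set of 13 now {0, 2, 3, 4, 5, 6, 7, 8, 9, 10, 11, 13, 14}
Step 20: union(10, 2) -> already same set; set of 10 now {0, 2, 3, 4, 5, 6, 7, 8, 9, 10, 11, 13, 14}
Step 21: union(5, 2) -> already same set; set of 5 now {0, 2, 3, 4, 5, 6, 7, 8, 9, 10, 11, 13, 14}
Step 22: find(3) -> no change; set of 3 is {0, 2, 3, 4, 5, 6, 7, 8, 9, 10, 11, 13, 14}
Component of 10: {0, 2, 3, 4, 5, 6, 7, 8, 9, 10, 11, 13, 14}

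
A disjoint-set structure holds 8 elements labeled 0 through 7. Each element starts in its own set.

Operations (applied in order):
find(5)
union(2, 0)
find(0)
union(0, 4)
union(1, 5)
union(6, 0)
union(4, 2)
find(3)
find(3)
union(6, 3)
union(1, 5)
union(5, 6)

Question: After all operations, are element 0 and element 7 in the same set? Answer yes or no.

Answer: no

Derivation:
Step 1: find(5) -> no change; set of 5 is {5}
Step 2: union(2, 0) -> merged; set of 2 now {0, 2}
Step 3: find(0) -> no change; set of 0 is {0, 2}
Step 4: union(0, 4) -> merged; set of 0 now {0, 2, 4}
Step 5: union(1, 5) -> merged; set of 1 now {1, 5}
Step 6: union(6, 0) -> merged; set of 6 now {0, 2, 4, 6}
Step 7: union(4, 2) -> already same set; set of 4 now {0, 2, 4, 6}
Step 8: find(3) -> no change; set of 3 is {3}
Step 9: find(3) -> no change; set of 3 is {3}
Step 10: union(6, 3) -> merged; set of 6 now {0, 2, 3, 4, 6}
Step 11: union(1, 5) -> already same set; set of 1 now {1, 5}
Step 12: union(5, 6) -> merged; set of 5 now {0, 1, 2, 3, 4, 5, 6}
Set of 0: {0, 1, 2, 3, 4, 5, 6}; 7 is not a member.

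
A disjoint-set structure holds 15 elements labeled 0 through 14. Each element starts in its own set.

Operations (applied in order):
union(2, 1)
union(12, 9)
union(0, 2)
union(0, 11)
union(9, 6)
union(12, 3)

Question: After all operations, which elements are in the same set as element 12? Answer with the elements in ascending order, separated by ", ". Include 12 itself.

Answer: 3, 6, 9, 12

Derivation:
Step 1: union(2, 1) -> merged; set of 2 now {1, 2}
Step 2: union(12, 9) -> merged; set of 12 now {9, 12}
Step 3: union(0, 2) -> merged; set of 0 now {0, 1, 2}
Step 4: union(0, 11) -> merged; set of 0 now {0, 1, 2, 11}
Step 5: union(9, 6) -> merged; set of 9 now {6, 9, 12}
Step 6: union(12, 3) -> merged; set of 12 now {3, 6, 9, 12}
Component of 12: {3, 6, 9, 12}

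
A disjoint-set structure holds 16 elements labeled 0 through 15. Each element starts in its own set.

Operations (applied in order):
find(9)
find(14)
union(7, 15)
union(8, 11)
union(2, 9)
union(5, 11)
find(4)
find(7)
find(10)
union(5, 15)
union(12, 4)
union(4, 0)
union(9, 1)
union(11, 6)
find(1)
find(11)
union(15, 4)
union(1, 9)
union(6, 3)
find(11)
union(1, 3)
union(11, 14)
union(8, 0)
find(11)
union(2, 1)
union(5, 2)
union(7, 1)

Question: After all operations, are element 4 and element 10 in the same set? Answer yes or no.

Step 1: find(9) -> no change; set of 9 is {9}
Step 2: find(14) -> no change; set of 14 is {14}
Step 3: union(7, 15) -> merged; set of 7 now {7, 15}
Step 4: union(8, 11) -> merged; set of 8 now {8, 11}
Step 5: union(2, 9) -> merged; set of 2 now {2, 9}
Step 6: union(5, 11) -> merged; set of 5 now {5, 8, 11}
Step 7: find(4) -> no change; set of 4 is {4}
Step 8: find(7) -> no change; set of 7 is {7, 15}
Step 9: find(10) -> no change; set of 10 is {10}
Step 10: union(5, 15) -> merged; set of 5 now {5, 7, 8, 11, 15}
Step 11: union(12, 4) -> merged; set of 12 now {4, 12}
Step 12: union(4, 0) -> merged; set of 4 now {0, 4, 12}
Step 13: union(9, 1) -> merged; set of 9 now {1, 2, 9}
Step 14: union(11, 6) -> merged; set of 11 now {5, 6, 7, 8, 11, 15}
Step 15: find(1) -> no change; set of 1 is {1, 2, 9}
Step 16: find(11) -> no change; set of 11 is {5, 6, 7, 8, 11, 15}
Step 17: union(15, 4) -> merged; set of 15 now {0, 4, 5, 6, 7, 8, 11, 12, 15}
Step 18: union(1, 9) -> already same set; set of 1 now {1, 2, 9}
Step 19: union(6, 3) -> merged; set of 6 now {0, 3, 4, 5, 6, 7, 8, 11, 12, 15}
Step 20: find(11) -> no change; set of 11 is {0, 3, 4, 5, 6, 7, 8, 11, 12, 15}
Step 21: union(1, 3) -> merged; set of 1 now {0, 1, 2, 3, 4, 5, 6, 7, 8, 9, 11, 12, 15}
Step 22: union(11, 14) -> merged; set of 11 now {0, 1, 2, 3, 4, 5, 6, 7, 8, 9, 11, 12, 14, 15}
Step 23: union(8, 0) -> already same set; set of 8 now {0, 1, 2, 3, 4, 5, 6, 7, 8, 9, 11, 12, 14, 15}
Step 24: find(11) -> no change; set of 11 is {0, 1, 2, 3, 4, 5, 6, 7, 8, 9, 11, 12, 14, 15}
Step 25: union(2, 1) -> already same set; set of 2 now {0, 1, 2, 3, 4, 5, 6, 7, 8, 9, 11, 12, 14, 15}
Step 26: union(5, 2) -> already same set; set of 5 now {0, 1, 2, 3, 4, 5, 6, 7, 8, 9, 11, 12, 14, 15}
Step 27: union(7, 1) -> already same set; set of 7 now {0, 1, 2, 3, 4, 5, 6, 7, 8, 9, 11, 12, 14, 15}
Set of 4: {0, 1, 2, 3, 4, 5, 6, 7, 8, 9, 11, 12, 14, 15}; 10 is not a member.

Answer: no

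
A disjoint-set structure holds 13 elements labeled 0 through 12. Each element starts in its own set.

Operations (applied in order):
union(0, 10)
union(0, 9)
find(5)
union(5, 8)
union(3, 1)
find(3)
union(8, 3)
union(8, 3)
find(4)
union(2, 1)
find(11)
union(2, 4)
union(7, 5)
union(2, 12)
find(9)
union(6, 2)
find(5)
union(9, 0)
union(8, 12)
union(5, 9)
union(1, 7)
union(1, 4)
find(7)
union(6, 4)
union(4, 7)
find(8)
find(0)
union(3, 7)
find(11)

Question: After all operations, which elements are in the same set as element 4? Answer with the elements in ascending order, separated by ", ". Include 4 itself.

Answer: 0, 1, 2, 3, 4, 5, 6, 7, 8, 9, 10, 12

Derivation:
Step 1: union(0, 10) -> merged; set of 0 now {0, 10}
Step 2: union(0, 9) -> merged; set of 0 now {0, 9, 10}
Step 3: find(5) -> no change; set of 5 is {5}
Step 4: union(5, 8) -> merged; set of 5 now {5, 8}
Step 5: union(3, 1) -> merged; set of 3 now {1, 3}
Step 6: find(3) -> no change; set of 3 is {1, 3}
Step 7: union(8, 3) -> merged; set of 8 now {1, 3, 5, 8}
Step 8: union(8, 3) -> already same set; set of 8 now {1, 3, 5, 8}
Step 9: find(4) -> no change; set of 4 is {4}
Step 10: union(2, 1) -> merged; set of 2 now {1, 2, 3, 5, 8}
Step 11: find(11) -> no change; set of 11 is {11}
Step 12: union(2, 4) -> merged; set of 2 now {1, 2, 3, 4, 5, 8}
Step 13: union(7, 5) -> merged; set of 7 now {1, 2, 3, 4, 5, 7, 8}
Step 14: union(2, 12) -> merged; set of 2 now {1, 2, 3, 4, 5, 7, 8, 12}
Step 15: find(9) -> no change; set of 9 is {0, 9, 10}
Step 16: union(6, 2) -> merged; set of 6 now {1, 2, 3, 4, 5, 6, 7, 8, 12}
Step 17: find(5) -> no change; set of 5 is {1, 2, 3, 4, 5, 6, 7, 8, 12}
Step 18: union(9, 0) -> already same set; set of 9 now {0, 9, 10}
Step 19: union(8, 12) -> already same set; set of 8 now {1, 2, 3, 4, 5, 6, 7, 8, 12}
Step 20: union(5, 9) -> merged; set of 5 now {0, 1, 2, 3, 4, 5, 6, 7, 8, 9, 10, 12}
Step 21: union(1, 7) -> already same set; set of 1 now {0, 1, 2, 3, 4, 5, 6, 7, 8, 9, 10, 12}
Step 22: union(1, 4) -> already same set; set of 1 now {0, 1, 2, 3, 4, 5, 6, 7, 8, 9, 10, 12}
Step 23: find(7) -> no change; set of 7 is {0, 1, 2, 3, 4, 5, 6, 7, 8, 9, 10, 12}
Step 24: union(6, 4) -> already same set; set of 6 now {0, 1, 2, 3, 4, 5, 6, 7, 8, 9, 10, 12}
Step 25: union(4, 7) -> already same set; set of 4 now {0, 1, 2, 3, 4, 5, 6, 7, 8, 9, 10, 12}
Step 26: find(8) -> no change; set of 8 is {0, 1, 2, 3, 4, 5, 6, 7, 8, 9, 10, 12}
Step 27: find(0) -> no change; set of 0 is {0, 1, 2, 3, 4, 5, 6, 7, 8, 9, 10, 12}
Step 28: union(3, 7) -> already same set; set of 3 now {0, 1, 2, 3, 4, 5, 6, 7, 8, 9, 10, 12}
Step 29: find(11) -> no change; set of 11 is {11}
Component of 4: {0, 1, 2, 3, 4, 5, 6, 7, 8, 9, 10, 12}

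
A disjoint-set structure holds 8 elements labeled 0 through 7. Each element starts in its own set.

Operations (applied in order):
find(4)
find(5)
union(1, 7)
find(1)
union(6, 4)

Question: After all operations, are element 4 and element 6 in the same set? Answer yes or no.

Step 1: find(4) -> no change; set of 4 is {4}
Step 2: find(5) -> no change; set of 5 is {5}
Step 3: union(1, 7) -> merged; set of 1 now {1, 7}
Step 4: find(1) -> no change; set of 1 is {1, 7}
Step 5: union(6, 4) -> merged; set of 6 now {4, 6}
Set of 4: {4, 6}; 6 is a member.

Answer: yes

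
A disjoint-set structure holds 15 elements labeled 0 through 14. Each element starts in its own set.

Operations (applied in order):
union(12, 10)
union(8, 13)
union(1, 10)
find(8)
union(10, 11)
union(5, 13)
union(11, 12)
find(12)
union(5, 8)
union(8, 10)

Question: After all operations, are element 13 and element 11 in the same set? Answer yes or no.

Step 1: union(12, 10) -> merged; set of 12 now {10, 12}
Step 2: union(8, 13) -> merged; set of 8 now {8, 13}
Step 3: union(1, 10) -> merged; set of 1 now {1, 10, 12}
Step 4: find(8) -> no change; set of 8 is {8, 13}
Step 5: union(10, 11) -> merged; set of 10 now {1, 10, 11, 12}
Step 6: union(5, 13) -> merged; set of 5 now {5, 8, 13}
Step 7: union(11, 12) -> already same set; set of 11 now {1, 10, 11, 12}
Step 8: find(12) -> no change; set of 12 is {1, 10, 11, 12}
Step 9: union(5, 8) -> already same set; set of 5 now {5, 8, 13}
Step 10: union(8, 10) -> merged; set of 8 now {1, 5, 8, 10, 11, 12, 13}
Set of 13: {1, 5, 8, 10, 11, 12, 13}; 11 is a member.

Answer: yes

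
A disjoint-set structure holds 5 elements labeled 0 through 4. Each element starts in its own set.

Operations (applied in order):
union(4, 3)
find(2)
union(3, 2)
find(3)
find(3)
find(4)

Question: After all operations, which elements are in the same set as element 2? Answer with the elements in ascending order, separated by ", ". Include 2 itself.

Answer: 2, 3, 4

Derivation:
Step 1: union(4, 3) -> merged; set of 4 now {3, 4}
Step 2: find(2) -> no change; set of 2 is {2}
Step 3: union(3, 2) -> merged; set of 3 now {2, 3, 4}
Step 4: find(3) -> no change; set of 3 is {2, 3, 4}
Step 5: find(3) -> no change; set of 3 is {2, 3, 4}
Step 6: find(4) -> no change; set of 4 is {2, 3, 4}
Component of 2: {2, 3, 4}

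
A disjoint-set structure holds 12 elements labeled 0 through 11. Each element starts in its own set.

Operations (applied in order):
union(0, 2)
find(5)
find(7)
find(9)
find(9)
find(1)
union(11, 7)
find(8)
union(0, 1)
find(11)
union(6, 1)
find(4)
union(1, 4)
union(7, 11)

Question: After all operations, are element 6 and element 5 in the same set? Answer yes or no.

Step 1: union(0, 2) -> merged; set of 0 now {0, 2}
Step 2: find(5) -> no change; set of 5 is {5}
Step 3: find(7) -> no change; set of 7 is {7}
Step 4: find(9) -> no change; set of 9 is {9}
Step 5: find(9) -> no change; set of 9 is {9}
Step 6: find(1) -> no change; set of 1 is {1}
Step 7: union(11, 7) -> merged; set of 11 now {7, 11}
Step 8: find(8) -> no change; set of 8 is {8}
Step 9: union(0, 1) -> merged; set of 0 now {0, 1, 2}
Step 10: find(11) -> no change; set of 11 is {7, 11}
Step 11: union(6, 1) -> merged; set of 6 now {0, 1, 2, 6}
Step 12: find(4) -> no change; set of 4 is {4}
Step 13: union(1, 4) -> merged; set of 1 now {0, 1, 2, 4, 6}
Step 14: union(7, 11) -> already same set; set of 7 now {7, 11}
Set of 6: {0, 1, 2, 4, 6}; 5 is not a member.

Answer: no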